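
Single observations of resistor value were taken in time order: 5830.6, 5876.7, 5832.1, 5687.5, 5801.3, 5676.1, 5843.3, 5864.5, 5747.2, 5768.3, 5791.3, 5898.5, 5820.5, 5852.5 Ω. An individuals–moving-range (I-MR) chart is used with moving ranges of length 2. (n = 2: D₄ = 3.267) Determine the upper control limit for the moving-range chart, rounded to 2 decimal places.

Moving ranges: 46.1, 44.6, 144.6, 113.8, 125.2, 167.2, 21.2, 117.3, 21.1, 23.0, 107.2, 78.0, 32.0; M̄R̄ = 1041.3000 / 13 = 80.1000
UCL_MR = D₄·M̄R̄ = 3.267 × 80.1000 = 261.6867

261.69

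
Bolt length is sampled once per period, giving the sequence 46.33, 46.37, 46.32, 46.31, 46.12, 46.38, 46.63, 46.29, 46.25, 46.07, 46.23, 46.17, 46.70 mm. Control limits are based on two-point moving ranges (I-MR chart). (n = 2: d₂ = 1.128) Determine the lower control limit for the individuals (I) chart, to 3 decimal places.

X̄ = (46.33 + 46.37 + 46.32 + 46.31 + 46.12 + 46.38 + 46.63 + 46.29 + 46.25 + 46.07 + 46.23 + 46.17 + 46.70) / 13 = 46.3208
Moving ranges: 0.04, 0.05, 0.01, 0.19, 0.26, 0.25, 0.34, 0.04, 0.18, 0.16, 0.06, 0.53; M̄R̄ = 2.1100 / 12 = 0.1758
LCL = X̄ − 3·M̄R̄/d₂ = 46.3208 − 3 × 0.1758 / 1.128 = 45.8531

45.853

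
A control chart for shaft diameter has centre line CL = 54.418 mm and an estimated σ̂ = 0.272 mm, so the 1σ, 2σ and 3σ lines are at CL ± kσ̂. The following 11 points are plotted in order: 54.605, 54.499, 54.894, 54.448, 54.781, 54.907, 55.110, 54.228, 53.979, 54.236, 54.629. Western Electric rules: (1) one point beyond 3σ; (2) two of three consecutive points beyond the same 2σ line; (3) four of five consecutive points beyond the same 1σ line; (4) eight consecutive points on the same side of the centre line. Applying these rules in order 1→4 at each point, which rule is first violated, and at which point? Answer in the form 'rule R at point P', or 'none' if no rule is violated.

Zone of each point (C = within 1σ̂, B = 1σ̂–2σ̂, A = 2σ̂–3σ̂, * = beyond 3σ̂; sign = side of CL): 1:+C, 2:+C, 3:+B, 4:+C, 5:+B, 6:+B, 7:+A, 8:-C, 9:-B, 10:-C, 11:+C
Rule 3 (four of five consecutive points beyond the same 1σ limit) is satisfied at point 7.

rule 3 at point 7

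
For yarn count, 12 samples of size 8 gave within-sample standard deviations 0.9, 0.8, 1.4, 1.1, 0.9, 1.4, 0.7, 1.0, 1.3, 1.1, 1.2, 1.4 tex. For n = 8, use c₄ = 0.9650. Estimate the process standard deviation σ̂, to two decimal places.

s̄ = (0.9 + 0.8 + 1.4 + 1.1 + 0.9 + 1.4 + 0.7 + 1.0 + 1.3 + 1.1 + 1.2 + 1.4) / 12 = 1.1000
σ̂ = s̄ / c₄ = 1.1000 / 0.9650 = 1.1399

1.14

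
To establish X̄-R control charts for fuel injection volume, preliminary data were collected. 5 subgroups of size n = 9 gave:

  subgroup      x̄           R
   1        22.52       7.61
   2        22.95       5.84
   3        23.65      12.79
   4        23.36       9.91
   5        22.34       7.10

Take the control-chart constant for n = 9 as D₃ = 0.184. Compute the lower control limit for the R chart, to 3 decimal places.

R̄ = (7.61 + 5.84 + 12.79 + 9.91 + 7.10) / 5 = 43.2500 / 5 = 8.6500
LCL_R = D₃·R̄ = 0.184 × 8.6500 = 1.5916

1.592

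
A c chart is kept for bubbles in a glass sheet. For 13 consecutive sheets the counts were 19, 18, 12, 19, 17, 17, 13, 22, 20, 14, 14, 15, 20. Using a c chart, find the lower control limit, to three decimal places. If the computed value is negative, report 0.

4.582

c̄ = (19 + 18 + 12 + 19 + 17 + 17 + 13 + 22 + 20 + 14 + 14 + 15 + 20) / 13 = 220 / 13 = 16.9231
LCL = c̄ − 3√c̄ = 16.9231 − 3 × 4.1138 = 4.5818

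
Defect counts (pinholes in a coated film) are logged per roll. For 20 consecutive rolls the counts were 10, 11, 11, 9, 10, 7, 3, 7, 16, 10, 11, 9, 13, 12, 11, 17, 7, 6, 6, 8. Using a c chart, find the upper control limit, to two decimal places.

c̄ = (10 + 11 + 11 + 9 + 10 + 7 + 3 + 7 + 16 + 10 + 11 + 9 + 13 + 12 + 11 + 17 + 7 + 6 + 6 + 8) / 20 = 194 / 20 = 9.7000
UCL = c̄ + 3√c̄ = 9.7000 + 3 × √9.7000 = 9.7000 + 3 × 3.1145 = 19.0434

19.04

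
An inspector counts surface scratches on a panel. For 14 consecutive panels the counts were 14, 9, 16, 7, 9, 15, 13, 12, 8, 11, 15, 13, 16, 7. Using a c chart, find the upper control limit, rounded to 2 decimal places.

22.08

c̄ = (14 + 9 + 16 + 7 + 9 + 15 + 13 + 12 + 8 + 11 + 15 + 13 + 16 + 7) / 14 = 165 / 14 = 11.7857
UCL = c̄ + 3√c̄ = 11.7857 + 3 × √11.7857 = 11.7857 + 3 × 3.4330 = 22.0848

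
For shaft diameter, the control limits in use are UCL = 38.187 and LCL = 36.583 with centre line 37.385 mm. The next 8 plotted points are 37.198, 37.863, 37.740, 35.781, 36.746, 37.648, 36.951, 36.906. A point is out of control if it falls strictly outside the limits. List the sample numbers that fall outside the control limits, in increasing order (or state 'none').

4

Compare each point to [36.583, 38.187]: sample 4 = 35.781 < LCL.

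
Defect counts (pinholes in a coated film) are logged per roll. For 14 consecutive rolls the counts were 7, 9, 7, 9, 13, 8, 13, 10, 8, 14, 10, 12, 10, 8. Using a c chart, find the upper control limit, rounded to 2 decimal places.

19.28

c̄ = (7 + 9 + 7 + 9 + 13 + 8 + 13 + 10 + 8 + 14 + 10 + 12 + 10 + 8) / 14 = 138 / 14 = 9.8571
UCL = c̄ + 3√c̄ = 9.8571 + 3 × √9.8571 = 9.8571 + 3 × 3.1396 = 19.2760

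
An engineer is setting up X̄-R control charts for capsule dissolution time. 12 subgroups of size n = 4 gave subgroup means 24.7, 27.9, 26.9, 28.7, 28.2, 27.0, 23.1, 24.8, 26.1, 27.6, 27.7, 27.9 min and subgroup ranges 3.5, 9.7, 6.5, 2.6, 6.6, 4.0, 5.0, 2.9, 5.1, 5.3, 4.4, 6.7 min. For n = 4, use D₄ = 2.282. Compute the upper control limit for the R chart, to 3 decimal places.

11.847

R̄ = (3.5 + 9.7 + 6.5 + 2.6 + 6.6 + 4.0 + 5.0 + 2.9 + 5.1 + 5.3 + 4.4 + 6.7) / 12 = 62.3000 / 12 = 5.1917
UCL_R = D₄·R̄ = 2.282 × 5.1917 = 11.8474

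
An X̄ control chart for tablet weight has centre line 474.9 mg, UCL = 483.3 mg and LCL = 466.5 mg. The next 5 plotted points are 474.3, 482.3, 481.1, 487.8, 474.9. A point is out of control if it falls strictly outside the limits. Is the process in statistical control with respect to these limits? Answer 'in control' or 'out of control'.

Compare each point to [466.5, 483.3]: sample 4 = 487.8 > UCL.

out of control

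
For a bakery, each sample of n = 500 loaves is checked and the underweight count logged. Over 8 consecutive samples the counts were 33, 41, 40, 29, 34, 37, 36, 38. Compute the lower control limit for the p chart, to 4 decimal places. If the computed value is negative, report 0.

0.0373

p̄ = Σdᵢ / (k·n) = 288 / (8 × 500) = 0.07200
LCL = p̄ − 3·√(p̄(1−p̄)/n) = 0.07200 − 3 × 0.01156 = 0.03732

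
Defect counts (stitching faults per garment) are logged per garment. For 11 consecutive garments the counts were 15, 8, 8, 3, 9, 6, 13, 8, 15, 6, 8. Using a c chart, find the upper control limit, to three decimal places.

18.000

c̄ = (15 + 8 + 8 + 3 + 9 + 6 + 13 + 8 + 15 + 6 + 8) / 11 = 99 / 11 = 9.0000
UCL = c̄ + 3√c̄ = 9.0000 + 3 × √9.0000 = 9.0000 + 3 × 3.0000 = 18.0000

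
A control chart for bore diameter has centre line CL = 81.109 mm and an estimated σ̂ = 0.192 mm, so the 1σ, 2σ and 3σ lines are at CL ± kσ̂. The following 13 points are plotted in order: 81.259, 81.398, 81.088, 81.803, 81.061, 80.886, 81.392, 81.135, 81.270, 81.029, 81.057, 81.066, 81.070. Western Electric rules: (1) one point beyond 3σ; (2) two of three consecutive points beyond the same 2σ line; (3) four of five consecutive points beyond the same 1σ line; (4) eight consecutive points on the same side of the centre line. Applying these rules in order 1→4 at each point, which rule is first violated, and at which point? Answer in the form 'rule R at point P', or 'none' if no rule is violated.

Zone of each point (C = within 1σ̂, B = 1σ̂–2σ̂, A = 2σ̂–3σ̂, * = beyond 3σ̂; sign = side of CL): 1:+C, 2:+B, 3:-C, 4:+*, 5:-C, 6:-B, 7:+B, 8:+C, 9:+C, 10:-C, 11:-C, 12:-C, 13:-C
Rule 1 (one point beyond the 3σ limits) is satisfied at point 4.

rule 1 at point 4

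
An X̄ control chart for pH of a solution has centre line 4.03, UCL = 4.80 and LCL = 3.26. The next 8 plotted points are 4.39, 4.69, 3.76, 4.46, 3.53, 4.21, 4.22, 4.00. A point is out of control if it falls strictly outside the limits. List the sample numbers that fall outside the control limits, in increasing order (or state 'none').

All 8 points lie within [3.26, 4.80].

none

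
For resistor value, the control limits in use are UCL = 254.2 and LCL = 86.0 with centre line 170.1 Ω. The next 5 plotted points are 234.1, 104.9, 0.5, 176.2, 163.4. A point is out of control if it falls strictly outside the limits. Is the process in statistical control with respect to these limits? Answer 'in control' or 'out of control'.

out of control

Compare each point to [86.0, 254.2]: sample 3 = 0.5 < LCL.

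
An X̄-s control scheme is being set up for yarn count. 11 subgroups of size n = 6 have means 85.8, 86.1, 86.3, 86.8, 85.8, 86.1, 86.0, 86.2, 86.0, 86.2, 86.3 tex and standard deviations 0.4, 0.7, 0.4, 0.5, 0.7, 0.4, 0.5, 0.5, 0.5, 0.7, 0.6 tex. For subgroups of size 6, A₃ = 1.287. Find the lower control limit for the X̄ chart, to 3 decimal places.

85.455

X̄̄ = (85.8 + 86.1 + 86.3 + 86.8 + 85.8 + 86.1 + 86.0 + 86.2 + 86.0 + 86.2 + 86.3) / 11 = 86.1455
s̄ = (0.4 + 0.7 + 0.4 + 0.5 + 0.7 + 0.4 + 0.5 + 0.5 + 0.5 + 0.7 + 0.6) / 11 = 0.5364
LCL = X̄̄ − A₃·s̄ = 86.1455 − 1.287 × 0.5364 = 85.4552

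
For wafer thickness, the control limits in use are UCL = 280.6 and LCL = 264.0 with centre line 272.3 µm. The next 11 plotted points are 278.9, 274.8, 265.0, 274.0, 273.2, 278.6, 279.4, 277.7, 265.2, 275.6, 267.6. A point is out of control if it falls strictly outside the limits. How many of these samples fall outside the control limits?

0

All 11 points lie within [264.0, 280.6].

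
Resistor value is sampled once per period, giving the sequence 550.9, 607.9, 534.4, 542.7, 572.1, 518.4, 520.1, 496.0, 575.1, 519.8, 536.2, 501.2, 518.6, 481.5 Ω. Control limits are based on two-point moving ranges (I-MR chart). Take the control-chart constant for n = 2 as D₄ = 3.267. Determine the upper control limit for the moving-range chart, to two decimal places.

Moving ranges: 57.0, 73.5, 8.3, 29.4, 53.7, 1.7, 24.1, 79.1, 55.3, 16.4, 35.0, 17.4, 37.1; M̄R̄ = 488.0000 / 13 = 37.5385
UCL_MR = D₄·M̄R̄ = 3.267 × 37.5385 = 122.6382

122.64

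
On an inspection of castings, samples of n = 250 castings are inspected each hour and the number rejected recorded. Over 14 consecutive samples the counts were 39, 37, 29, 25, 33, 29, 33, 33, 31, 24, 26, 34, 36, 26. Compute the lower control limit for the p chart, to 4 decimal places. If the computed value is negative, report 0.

p̄ = Σdᵢ / (k·n) = 435 / (14 × 250) = 0.12429
LCL = p̄ − 3·√(p̄(1−p̄)/n) = 0.12429 − 3 × 0.02087 = 0.06169

0.0617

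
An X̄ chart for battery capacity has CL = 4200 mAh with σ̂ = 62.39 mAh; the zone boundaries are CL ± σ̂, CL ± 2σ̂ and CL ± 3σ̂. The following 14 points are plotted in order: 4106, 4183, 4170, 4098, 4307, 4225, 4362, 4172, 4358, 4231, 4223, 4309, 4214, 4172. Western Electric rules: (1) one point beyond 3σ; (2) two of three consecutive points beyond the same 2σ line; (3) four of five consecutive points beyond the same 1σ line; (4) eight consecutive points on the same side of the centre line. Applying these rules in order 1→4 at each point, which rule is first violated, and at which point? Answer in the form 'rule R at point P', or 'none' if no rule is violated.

rule 2 at point 9

Zone of each point (C = within 1σ̂, B = 1σ̂–2σ̂, A = 2σ̂–3σ̂, * = beyond 3σ̂; sign = side of CL): 1:-B, 2:-C, 3:-C, 4:-B, 5:+B, 6:+C, 7:+A, 8:-C, 9:+A, 10:+C, 11:+C, 12:+B, 13:+C, 14:-C
Rule 2 (two of three consecutive points beyond the same 2σ limit) is satisfied at point 9.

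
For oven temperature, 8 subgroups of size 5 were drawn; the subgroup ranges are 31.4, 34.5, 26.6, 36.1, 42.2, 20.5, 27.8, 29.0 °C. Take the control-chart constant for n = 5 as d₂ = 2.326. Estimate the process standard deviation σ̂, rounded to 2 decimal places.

13.33

R̄ = (31.4 + 34.5 + 26.6 + 36.1 + 42.2 + 20.5 + 27.8 + 29.0) / 8 = 31.0125
σ̂ = R̄ / d₂ = 31.0125 / 2.326 = 13.3330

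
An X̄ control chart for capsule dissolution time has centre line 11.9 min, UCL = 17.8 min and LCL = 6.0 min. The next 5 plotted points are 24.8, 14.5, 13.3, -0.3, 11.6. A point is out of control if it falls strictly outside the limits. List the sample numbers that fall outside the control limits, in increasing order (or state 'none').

1, 4

Compare each point to [6.0, 17.8]: sample 1 = 24.8 > UCL; sample 4 = -0.3 < LCL.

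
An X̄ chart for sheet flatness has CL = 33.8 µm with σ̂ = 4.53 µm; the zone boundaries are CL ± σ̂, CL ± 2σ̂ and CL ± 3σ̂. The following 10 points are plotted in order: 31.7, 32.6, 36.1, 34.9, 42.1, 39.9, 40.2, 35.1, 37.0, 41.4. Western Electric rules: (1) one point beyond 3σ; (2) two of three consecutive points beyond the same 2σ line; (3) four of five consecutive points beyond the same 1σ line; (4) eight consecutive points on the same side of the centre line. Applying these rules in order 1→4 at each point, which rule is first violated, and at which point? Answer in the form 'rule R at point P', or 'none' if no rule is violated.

rule 4 at point 10

Zone of each point (C = within 1σ̂, B = 1σ̂–2σ̂, A = 2σ̂–3σ̂, * = beyond 3σ̂; sign = side of CL): 1:-C, 2:-C, 3:+C, 4:+C, 5:+B, 6:+B, 7:+B, 8:+C, 9:+C, 10:+B
Rule 4 (eight consecutive points on the same side of the centre line) is satisfied at point 10.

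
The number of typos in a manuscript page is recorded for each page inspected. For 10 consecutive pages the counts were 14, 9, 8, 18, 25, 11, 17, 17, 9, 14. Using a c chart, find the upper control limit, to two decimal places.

c̄ = (14 + 9 + 8 + 18 + 25 + 11 + 17 + 17 + 9 + 14) / 10 = 142 / 10 = 14.2000
UCL = c̄ + 3√c̄ = 14.2000 + 3 × √14.2000 = 14.2000 + 3 × 3.7683 = 25.5049

25.50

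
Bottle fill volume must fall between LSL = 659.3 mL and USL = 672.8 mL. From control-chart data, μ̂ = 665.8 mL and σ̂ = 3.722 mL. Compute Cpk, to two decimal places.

Cpu = (USL − μ̂) / (3σ̂) = (672.8 − 665.8) / (3 × 3.722) = 0.6269; Cpl = (μ̂ − LSL) / (3σ̂) = (665.8 − 659.3) / (3 × 3.722) = 0.5821; Cpk = min(Cpu, Cpl) = 0.5821

0.58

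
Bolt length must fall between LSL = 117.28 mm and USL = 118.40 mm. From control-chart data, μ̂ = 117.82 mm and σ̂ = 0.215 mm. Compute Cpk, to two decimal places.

0.84

Cpu = (USL − μ̂) / (3σ̂) = (118.40 − 117.82) / (3 × 0.215) = 0.8992; Cpl = (μ̂ − LSL) / (3σ̂) = (117.82 − 117.28) / (3 × 0.215) = 0.8372; Cpk = min(Cpu, Cpl) = 0.8372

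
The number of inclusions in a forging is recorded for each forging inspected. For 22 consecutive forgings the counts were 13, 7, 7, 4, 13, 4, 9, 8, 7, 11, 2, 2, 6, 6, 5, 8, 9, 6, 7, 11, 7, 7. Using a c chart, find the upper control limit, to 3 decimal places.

15.292

c̄ = (13 + 7 + 7 + 4 + 13 + 4 + 9 + 8 + 7 + 11 + 2 + 2 + 6 + 6 + 5 + 8 + 9 + 6 + 7 + 11 + 7 + 7) / 22 = 159 / 22 = 7.2273
UCL = c̄ + 3√c̄ = 7.2273 + 3 × √7.2273 = 7.2273 + 3 × 2.6884 = 15.2923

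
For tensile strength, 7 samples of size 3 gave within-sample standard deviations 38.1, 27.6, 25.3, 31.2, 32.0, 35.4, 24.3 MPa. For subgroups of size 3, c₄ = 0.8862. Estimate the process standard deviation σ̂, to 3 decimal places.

34.481

s̄ = (38.1 + 27.6 + 25.3 + 31.2 + 32.0 + 35.4 + 24.3) / 7 = 30.5571
σ̂ = s̄ / c₄ = 30.5571 / 0.8862 = 34.4811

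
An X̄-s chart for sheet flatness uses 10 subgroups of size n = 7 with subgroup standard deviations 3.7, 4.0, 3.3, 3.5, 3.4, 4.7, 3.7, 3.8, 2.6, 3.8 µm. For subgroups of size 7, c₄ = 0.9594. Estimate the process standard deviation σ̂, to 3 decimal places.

3.804

s̄ = (3.7 + 4.0 + 3.3 + 3.5 + 3.4 + 4.7 + 3.7 + 3.8 + 2.6 + 3.8) / 10 = 3.6500
σ̂ = s̄ / c₄ = 3.6500 / 0.9594 = 3.8045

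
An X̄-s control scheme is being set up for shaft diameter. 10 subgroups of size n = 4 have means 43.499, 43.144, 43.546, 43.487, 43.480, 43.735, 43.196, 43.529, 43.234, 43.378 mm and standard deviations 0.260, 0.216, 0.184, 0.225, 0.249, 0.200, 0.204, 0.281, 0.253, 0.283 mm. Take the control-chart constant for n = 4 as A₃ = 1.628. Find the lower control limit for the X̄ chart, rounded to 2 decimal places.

43.04

X̄̄ = (43.499 + 43.144 + 43.546 + 43.487 + 43.480 + 43.735 + 43.196 + 43.529 + 43.234 + 43.378) / 10 = 43.4228
s̄ = (0.260 + 0.216 + 0.184 + 0.225 + 0.249 + 0.200 + 0.204 + 0.281 + 0.253 + 0.283) / 10 = 0.2355
LCL = X̄̄ − A₃·s̄ = 43.4228 − 1.628 × 0.2355 = 43.0394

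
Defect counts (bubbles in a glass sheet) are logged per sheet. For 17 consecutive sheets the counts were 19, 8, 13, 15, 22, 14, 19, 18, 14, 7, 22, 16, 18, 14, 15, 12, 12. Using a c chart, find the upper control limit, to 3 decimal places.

26.864

c̄ = (19 + 8 + 13 + 15 + 22 + 14 + 19 + 18 + 14 + 7 + 22 + 16 + 18 + 14 + 15 + 12 + 12) / 17 = 258 / 17 = 15.1765
UCL = c̄ + 3√c̄ = 15.1765 + 3 × √15.1765 = 15.1765 + 3 × 3.8957 = 26.8636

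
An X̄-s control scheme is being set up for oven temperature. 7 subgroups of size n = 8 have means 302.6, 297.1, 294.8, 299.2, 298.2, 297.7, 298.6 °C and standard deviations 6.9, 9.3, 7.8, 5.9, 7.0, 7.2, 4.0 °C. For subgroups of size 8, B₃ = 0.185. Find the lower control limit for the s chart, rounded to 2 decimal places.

1.27

s̄ = (6.9 + 9.3 + 7.8 + 5.9 + 7.0 + 7.2 + 4.0) / 7 = 6.8714
LCL_s = B₃·s̄ = 0.185 × 6.8714 = 1.2712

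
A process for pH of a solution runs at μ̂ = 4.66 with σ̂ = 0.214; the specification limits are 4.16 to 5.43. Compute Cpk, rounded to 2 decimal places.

0.78

Cpu = (USL − μ̂) / (3σ̂) = (5.43 − 4.66) / (3 × 0.214) = 1.1994; Cpl = (μ̂ − LSL) / (3σ̂) = (4.66 − 4.16) / (3 × 0.214) = 0.7788; Cpk = min(Cpu, Cpl) = 0.7788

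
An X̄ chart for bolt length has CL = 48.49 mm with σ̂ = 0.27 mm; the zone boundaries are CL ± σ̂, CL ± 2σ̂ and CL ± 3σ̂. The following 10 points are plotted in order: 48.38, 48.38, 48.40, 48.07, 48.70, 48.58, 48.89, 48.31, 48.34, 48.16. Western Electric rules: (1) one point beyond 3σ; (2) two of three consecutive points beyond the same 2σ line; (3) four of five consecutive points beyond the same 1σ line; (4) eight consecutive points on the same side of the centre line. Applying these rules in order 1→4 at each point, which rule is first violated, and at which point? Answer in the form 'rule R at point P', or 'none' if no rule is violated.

none

Zone of each point (C = within 1σ̂, B = 1σ̂–2σ̂, A = 2σ̂–3σ̂, * = beyond 3σ̂; sign = side of CL): 1:-C, 2:-C, 3:-C, 4:-B, 5:+C, 6:+C, 7:+B, 8:-C, 9:-C, 10:-B
No rule fires across all 10 points.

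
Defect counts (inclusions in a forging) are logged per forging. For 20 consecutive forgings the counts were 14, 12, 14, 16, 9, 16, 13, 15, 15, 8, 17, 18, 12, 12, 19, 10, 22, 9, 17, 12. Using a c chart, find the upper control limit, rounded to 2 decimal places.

c̄ = (14 + 12 + 14 + 16 + 9 + 16 + 13 + 15 + 15 + 8 + 17 + 18 + 12 + 12 + 19 + 10 + 22 + 9 + 17 + 12) / 20 = 280 / 20 = 14.0000
UCL = c̄ + 3√c̄ = 14.0000 + 3 × √14.0000 = 14.0000 + 3 × 3.7417 = 25.2250

25.22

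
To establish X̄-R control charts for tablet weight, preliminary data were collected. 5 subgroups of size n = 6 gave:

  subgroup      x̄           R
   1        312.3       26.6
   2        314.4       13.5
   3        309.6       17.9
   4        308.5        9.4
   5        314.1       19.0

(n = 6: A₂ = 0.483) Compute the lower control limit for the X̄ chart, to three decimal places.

X̄̄ = (312.3 + 314.4 + 309.6 + 308.5 + 314.1) / 5 = 1558.9000 / 5 = 311.7800
R̄ = (26.6 + 13.5 + 17.9 + 9.4 + 19.0) / 5 = 86.4000 / 5 = 17.2800
LCL = X̄̄ − A₂·R̄ = 311.7800 − 0.483 × 17.2800 = 303.4338

303.434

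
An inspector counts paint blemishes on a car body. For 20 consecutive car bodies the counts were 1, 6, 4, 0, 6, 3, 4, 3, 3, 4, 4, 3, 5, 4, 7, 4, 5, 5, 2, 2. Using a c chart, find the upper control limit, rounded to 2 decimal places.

9.56

c̄ = (1 + 6 + 4 + 0 + 6 + 3 + 4 + 3 + 3 + 4 + 4 + 3 + 5 + 4 + 7 + 4 + 5 + 5 + 2 + 2) / 20 = 75 / 20 = 3.7500
UCL = c̄ + 3√c̄ = 3.7500 + 3 × √3.7500 = 3.7500 + 3 × 1.9365 = 9.5595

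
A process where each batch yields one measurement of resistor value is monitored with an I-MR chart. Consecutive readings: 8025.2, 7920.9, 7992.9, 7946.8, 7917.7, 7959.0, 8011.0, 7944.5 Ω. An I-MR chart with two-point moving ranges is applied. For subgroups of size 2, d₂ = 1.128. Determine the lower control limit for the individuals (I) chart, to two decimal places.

X̄ = (8025.2 + 7920.9 + 7992.9 + 7946.8 + 7917.7 + 7959.0 + 8011.0 + 7944.5) / 8 = 7964.7500
Moving ranges: 104.3, 72.0, 46.1, 29.1, 41.3, 52.0, 66.5; M̄R̄ = 411.3000 / 7 = 58.7571
LCL = X̄ − 3·M̄R̄/d₂ = 7964.7500 − 3 × 58.7571 / 1.128 = 7808.4810

7808.48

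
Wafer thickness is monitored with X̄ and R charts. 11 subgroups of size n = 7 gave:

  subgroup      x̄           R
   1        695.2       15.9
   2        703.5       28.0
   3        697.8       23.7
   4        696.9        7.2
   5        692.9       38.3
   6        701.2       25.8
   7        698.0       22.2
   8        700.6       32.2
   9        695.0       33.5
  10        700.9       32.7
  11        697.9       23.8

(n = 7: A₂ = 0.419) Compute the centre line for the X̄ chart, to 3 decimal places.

X̄̄ = (695.2 + 703.5 + 697.8 + 696.9 + 692.9 + 701.2 + 698.0 + 700.6 + 695.0 + 700.9 + 697.9) / 11 = 7679.9000 / 11 = 698.1727
CL = X̄̄ = 698.1727

698.173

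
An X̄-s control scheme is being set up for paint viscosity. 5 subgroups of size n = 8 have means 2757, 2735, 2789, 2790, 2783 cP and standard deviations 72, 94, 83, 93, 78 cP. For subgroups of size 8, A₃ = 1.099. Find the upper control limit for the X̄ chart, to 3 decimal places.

2863.116

X̄̄ = (2757 + 2735 + 2789 + 2790 + 2783) / 5 = 2770.8000
s̄ = (72 + 94 + 83 + 93 + 78) / 5 = 84.0000
UCL = X̄̄ + A₃·s̄ = 2770.8000 + 1.099 × 84.0000 = 2863.1160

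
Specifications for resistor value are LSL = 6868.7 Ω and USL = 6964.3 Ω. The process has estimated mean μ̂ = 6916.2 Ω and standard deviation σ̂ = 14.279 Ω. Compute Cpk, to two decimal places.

1.11

Cpu = (USL − μ̂) / (3σ̂) = (6964.3 − 6916.2) / (3 × 14.279) = 1.1229; Cpl = (μ̂ − LSL) / (3σ̂) = (6916.2 − 6868.7) / (3 × 14.279) = 1.1089; Cpk = min(Cpu, Cpl) = 1.1089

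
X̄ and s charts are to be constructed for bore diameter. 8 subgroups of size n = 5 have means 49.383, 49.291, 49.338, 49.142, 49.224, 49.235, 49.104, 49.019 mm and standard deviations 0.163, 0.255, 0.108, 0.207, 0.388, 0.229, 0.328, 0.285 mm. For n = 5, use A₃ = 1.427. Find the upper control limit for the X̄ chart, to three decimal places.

X̄̄ = (49.383 + 49.291 + 49.338 + 49.142 + 49.224 + 49.235 + 49.104 + 49.019) / 8 = 49.2170
s̄ = (0.163 + 0.255 + 0.108 + 0.207 + 0.388 + 0.229 + 0.328 + 0.285) / 8 = 0.2454
UCL = X̄̄ + A₃·s̄ = 49.2170 + 1.427 × 0.2454 = 49.5672

49.567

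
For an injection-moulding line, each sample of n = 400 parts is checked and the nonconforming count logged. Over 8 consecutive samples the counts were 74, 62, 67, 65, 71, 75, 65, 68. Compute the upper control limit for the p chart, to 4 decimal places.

p̄ = Σdᵢ / (k·n) = 547 / (8 × 400) = 0.17094
UCL = p̄ + 3·√(p̄(1−p̄)/n) = 0.17094 + 3 × √(0.17094×0.82906/400) = 0.17094 + 3 × 0.01882 = 0.22741

0.2274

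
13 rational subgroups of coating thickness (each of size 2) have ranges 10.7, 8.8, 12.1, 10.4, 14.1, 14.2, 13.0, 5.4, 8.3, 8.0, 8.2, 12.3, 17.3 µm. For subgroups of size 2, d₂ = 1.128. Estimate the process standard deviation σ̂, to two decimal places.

9.74

R̄ = (10.7 + 8.8 + 12.1 + 10.4 + 14.1 + 14.2 + 13.0 + 5.4 + 8.3 + 8.0 + 8.2 + 12.3 + 17.3) / 13 = 10.9846
σ̂ = R̄ / d₂ = 10.9846 / 1.128 = 9.7381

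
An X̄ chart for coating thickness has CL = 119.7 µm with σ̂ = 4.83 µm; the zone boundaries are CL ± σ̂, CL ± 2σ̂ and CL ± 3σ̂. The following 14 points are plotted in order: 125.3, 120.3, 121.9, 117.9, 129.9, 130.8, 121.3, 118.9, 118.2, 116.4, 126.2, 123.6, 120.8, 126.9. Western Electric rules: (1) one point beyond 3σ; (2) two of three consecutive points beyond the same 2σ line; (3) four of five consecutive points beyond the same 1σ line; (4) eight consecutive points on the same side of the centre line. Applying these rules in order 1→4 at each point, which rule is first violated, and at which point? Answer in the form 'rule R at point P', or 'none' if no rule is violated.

Zone of each point (C = within 1σ̂, B = 1σ̂–2σ̂, A = 2σ̂–3σ̂, * = beyond 3σ̂; sign = side of CL): 1:+B, 2:+C, 3:+C, 4:-C, 5:+A, 6:+A, 7:+C, 8:-C, 9:-C, 10:-C, 11:+B, 12:+C, 13:+C, 14:+B
Rule 2 (two of three consecutive points beyond the same 2σ limit) is satisfied at point 6.

rule 2 at point 6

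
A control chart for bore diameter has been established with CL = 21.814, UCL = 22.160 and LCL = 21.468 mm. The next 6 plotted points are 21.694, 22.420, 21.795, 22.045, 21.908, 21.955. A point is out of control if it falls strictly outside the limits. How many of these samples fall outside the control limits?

Compare each point to [21.468, 22.160]: sample 2 = 22.420 > UCL.

1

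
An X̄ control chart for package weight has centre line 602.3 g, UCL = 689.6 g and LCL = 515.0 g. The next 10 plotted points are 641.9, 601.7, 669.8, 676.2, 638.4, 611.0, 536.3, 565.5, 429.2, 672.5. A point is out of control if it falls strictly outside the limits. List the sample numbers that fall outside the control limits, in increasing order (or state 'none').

Compare each point to [515.0, 689.6]: sample 9 = 429.2 < LCL.

9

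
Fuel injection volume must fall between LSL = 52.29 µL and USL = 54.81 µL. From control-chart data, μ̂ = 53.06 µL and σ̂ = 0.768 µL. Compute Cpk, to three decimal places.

0.334

Cpu = (USL − μ̂) / (3σ̂) = (54.81 − 53.06) / (3 × 0.768) = 0.7595; Cpl = (μ̂ − LSL) / (3σ̂) = (53.06 − 52.29) / (3 × 0.768) = 0.3342; Cpk = min(Cpu, Cpl) = 0.3342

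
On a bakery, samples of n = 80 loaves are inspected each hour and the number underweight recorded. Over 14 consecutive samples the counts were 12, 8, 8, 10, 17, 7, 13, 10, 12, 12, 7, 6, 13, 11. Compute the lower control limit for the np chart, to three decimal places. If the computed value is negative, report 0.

p̄ = Σdᵢ / (k·n) = 146 / (14 × 80) = 0.13036
LCL = np̄ − 3·√(np̄(1−p̄)) = 10.4286 − 3 × 3.0115 = 1.3941

1.394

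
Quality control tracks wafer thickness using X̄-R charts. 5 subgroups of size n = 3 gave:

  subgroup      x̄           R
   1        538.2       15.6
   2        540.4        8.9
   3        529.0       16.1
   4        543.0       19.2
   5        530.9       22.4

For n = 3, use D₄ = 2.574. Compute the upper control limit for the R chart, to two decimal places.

R̄ = (15.6 + 8.9 + 16.1 + 19.2 + 22.4) / 5 = 82.2000 / 5 = 16.4400
UCL_R = D₄·R̄ = 2.574 × 16.4400 = 42.3166

42.32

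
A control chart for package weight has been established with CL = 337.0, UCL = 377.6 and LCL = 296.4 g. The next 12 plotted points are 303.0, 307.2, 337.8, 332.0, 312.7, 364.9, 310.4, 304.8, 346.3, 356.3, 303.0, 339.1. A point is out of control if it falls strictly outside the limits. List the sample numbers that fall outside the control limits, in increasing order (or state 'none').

All 12 points lie within [296.4, 377.6].

none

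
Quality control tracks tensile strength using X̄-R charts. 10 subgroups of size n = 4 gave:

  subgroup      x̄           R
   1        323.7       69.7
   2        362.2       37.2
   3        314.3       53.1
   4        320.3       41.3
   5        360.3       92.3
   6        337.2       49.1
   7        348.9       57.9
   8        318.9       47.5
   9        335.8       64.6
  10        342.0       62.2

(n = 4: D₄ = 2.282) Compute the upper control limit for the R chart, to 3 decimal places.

131.192

R̄ = (69.7 + 37.2 + 53.1 + 41.3 + 92.3 + 49.1 + 57.9 + 47.5 + 64.6 + 62.2) / 10 = 574.9000 / 10 = 57.4900
UCL_R = D₄·R̄ = 2.282 × 57.4900 = 131.1922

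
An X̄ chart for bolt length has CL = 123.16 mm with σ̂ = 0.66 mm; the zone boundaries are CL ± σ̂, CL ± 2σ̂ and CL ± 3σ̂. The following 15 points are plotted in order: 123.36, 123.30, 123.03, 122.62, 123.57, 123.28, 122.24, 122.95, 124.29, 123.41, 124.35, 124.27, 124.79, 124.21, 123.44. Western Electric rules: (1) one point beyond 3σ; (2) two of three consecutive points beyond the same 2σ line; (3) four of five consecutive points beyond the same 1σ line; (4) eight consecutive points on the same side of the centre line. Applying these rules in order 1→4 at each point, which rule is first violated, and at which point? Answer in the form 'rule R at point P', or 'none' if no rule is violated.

Zone of each point (C = within 1σ̂, B = 1σ̂–2σ̂, A = 2σ̂–3σ̂, * = beyond 3σ̂; sign = side of CL): 1:+C, 2:+C, 3:-C, 4:-C, 5:+C, 6:+C, 7:-B, 8:-C, 9:+B, 10:+C, 11:+B, 12:+B, 13:+A, 14:+B, 15:+C
Rule 3 (four of five consecutive points beyond the same 1σ limit) is satisfied at point 13.

rule 3 at point 13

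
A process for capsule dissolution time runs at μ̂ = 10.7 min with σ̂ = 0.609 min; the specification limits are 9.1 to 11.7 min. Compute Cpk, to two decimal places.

0.55

Cpu = (USL − μ̂) / (3σ̂) = (11.7 − 10.7) / (3 × 0.609) = 0.5473; Cpl = (μ̂ − LSL) / (3σ̂) = (10.7 − 9.1) / (3 × 0.609) = 0.8758; Cpk = min(Cpu, Cpl) = 0.5473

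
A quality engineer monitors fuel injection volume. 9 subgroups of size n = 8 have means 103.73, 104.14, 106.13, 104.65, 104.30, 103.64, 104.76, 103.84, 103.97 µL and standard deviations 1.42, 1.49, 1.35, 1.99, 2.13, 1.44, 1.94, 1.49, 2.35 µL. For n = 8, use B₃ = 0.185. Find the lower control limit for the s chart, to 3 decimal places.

0.321

s̄ = (1.42 + 1.49 + 1.35 + 1.99 + 2.13 + 1.44 + 1.94 + 1.49 + 2.35) / 9 = 1.7333
LCL_s = B₃·s̄ = 0.185 × 1.7333 = 0.3207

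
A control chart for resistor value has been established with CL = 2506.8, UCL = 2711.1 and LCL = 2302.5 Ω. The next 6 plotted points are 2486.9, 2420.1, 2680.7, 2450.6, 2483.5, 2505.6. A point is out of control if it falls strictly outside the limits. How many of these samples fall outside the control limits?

All 6 points lie within [2302.5, 2711.1].

0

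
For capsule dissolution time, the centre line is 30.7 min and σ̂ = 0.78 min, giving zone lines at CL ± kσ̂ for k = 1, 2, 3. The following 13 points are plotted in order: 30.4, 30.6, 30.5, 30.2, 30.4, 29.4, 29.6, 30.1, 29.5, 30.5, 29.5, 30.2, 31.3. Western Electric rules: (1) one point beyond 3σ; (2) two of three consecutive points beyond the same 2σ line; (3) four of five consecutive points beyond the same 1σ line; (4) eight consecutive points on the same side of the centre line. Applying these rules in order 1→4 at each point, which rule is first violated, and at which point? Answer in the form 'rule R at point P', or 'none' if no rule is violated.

Zone of each point (C = within 1σ̂, B = 1σ̂–2σ̂, A = 2σ̂–3σ̂, * = beyond 3σ̂; sign = side of CL): 1:-C, 2:-C, 3:-C, 4:-C, 5:-C, 6:-B, 7:-B, 8:-C, 9:-B, 10:-C, 11:-B, 12:-C, 13:+C
Rule 4 (eight consecutive points on the same side of the centre line) is satisfied at point 8.

rule 4 at point 8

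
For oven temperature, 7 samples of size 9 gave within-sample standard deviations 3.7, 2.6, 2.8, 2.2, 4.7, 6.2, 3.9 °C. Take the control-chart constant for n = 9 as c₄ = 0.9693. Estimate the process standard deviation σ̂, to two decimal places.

3.85

s̄ = (3.7 + 2.6 + 2.8 + 2.2 + 4.7 + 6.2 + 3.9) / 7 = 3.7286
σ̂ = s̄ / c₄ = 3.7286 / 0.9693 = 3.8467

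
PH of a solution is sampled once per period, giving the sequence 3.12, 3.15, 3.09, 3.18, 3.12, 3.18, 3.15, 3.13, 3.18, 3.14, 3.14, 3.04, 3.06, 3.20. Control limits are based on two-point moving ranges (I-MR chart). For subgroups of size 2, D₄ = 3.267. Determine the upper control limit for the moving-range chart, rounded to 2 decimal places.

0.18

Moving ranges: 0.03, 0.06, 0.09, 0.06, 0.06, 0.03, 0.02, 0.05, 0.04, 0.00, 0.10, 0.02, 0.14; M̄R̄ = 0.7000 / 13 = 0.0538
UCL_MR = D₄·M̄R̄ = 3.267 × 0.0538 = 0.1759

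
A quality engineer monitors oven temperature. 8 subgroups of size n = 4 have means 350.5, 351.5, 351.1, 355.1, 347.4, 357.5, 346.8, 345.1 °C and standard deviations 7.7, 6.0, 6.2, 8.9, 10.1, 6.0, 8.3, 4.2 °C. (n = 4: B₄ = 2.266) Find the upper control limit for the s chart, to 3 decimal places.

s̄ = (7.7 + 6.0 + 6.2 + 8.9 + 10.1 + 6.0 + 8.3 + 4.2) / 8 = 7.1750
UCL_s = B₄·s̄ = 2.266 × 7.1750 = 16.2585

16.259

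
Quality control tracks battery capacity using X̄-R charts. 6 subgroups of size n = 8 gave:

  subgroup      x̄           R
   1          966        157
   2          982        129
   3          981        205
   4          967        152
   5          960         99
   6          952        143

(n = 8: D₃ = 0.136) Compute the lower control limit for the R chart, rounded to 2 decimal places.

R̄ = (157 + 129 + 205 + 152 + 99 + 143) / 6 = 885.0000 / 6 = 147.5000
LCL_R = D₃·R̄ = 0.136 × 147.5000 = 20.0600

20.06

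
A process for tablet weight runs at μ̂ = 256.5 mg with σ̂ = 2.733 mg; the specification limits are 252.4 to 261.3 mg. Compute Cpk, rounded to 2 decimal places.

Cpu = (USL − μ̂) / (3σ̂) = (261.3 − 256.5) / (3 × 2.733) = 0.5854; Cpl = (μ̂ − LSL) / (3σ̂) = (256.5 − 252.4) / (3 × 2.733) = 0.5001; Cpk = min(Cpu, Cpl) = 0.5001

0.50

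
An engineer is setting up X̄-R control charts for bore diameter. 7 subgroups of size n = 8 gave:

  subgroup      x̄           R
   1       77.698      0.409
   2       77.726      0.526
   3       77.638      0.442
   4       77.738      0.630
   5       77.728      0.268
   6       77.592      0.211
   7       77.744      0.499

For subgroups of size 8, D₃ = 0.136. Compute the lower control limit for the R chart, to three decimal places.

0.058

R̄ = (0.409 + 0.526 + 0.442 + 0.630 + 0.268 + 0.211 + 0.499) / 7 = 2.9850 / 7 = 0.4264
LCL_R = D₃·R̄ = 0.136 × 0.4264 = 0.0580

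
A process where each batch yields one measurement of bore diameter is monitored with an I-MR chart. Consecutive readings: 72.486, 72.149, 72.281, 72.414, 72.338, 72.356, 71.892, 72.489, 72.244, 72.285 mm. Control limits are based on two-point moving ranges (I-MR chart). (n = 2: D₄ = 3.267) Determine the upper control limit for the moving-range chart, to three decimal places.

Moving ranges: 0.337, 0.132, 0.133, 0.076, 0.018, 0.464, 0.597, 0.245, 0.041; M̄R̄ = 2.0430 / 9 = 0.2270
UCL_MR = D₄·M̄R̄ = 3.267 × 0.2270 = 0.7416

0.742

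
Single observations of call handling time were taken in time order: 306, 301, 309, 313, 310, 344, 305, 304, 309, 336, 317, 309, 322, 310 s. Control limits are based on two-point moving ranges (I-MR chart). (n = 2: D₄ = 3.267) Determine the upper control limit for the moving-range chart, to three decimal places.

Moving ranges: 5, 8, 4, 3, 34, 39, 1, 5, 27, 19, 8, 13, 12; M̄R̄ = 178.0000 / 13 = 13.6923
UCL_MR = D₄·M̄R̄ = 3.267 × 13.6923 = 44.7328

44.733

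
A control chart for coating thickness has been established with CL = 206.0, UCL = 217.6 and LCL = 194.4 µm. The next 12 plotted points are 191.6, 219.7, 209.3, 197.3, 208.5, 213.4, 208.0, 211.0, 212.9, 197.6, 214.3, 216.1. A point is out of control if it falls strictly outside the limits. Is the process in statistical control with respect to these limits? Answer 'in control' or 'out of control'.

Compare each point to [194.4, 217.6]: sample 1 = 191.6 < LCL; sample 2 = 219.7 > UCL.

out of control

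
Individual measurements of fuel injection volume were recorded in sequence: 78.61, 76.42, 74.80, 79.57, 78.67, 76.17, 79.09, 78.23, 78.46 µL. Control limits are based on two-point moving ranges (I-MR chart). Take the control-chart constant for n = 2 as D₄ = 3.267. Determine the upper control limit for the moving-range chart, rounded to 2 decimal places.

6.53

Moving ranges: 2.19, 1.62, 4.77, 0.90, 2.50, 2.92, 0.86, 0.23; M̄R̄ = 15.9900 / 8 = 1.9988
UCL_MR = D₄·M̄R̄ = 3.267 × 1.9988 = 6.5299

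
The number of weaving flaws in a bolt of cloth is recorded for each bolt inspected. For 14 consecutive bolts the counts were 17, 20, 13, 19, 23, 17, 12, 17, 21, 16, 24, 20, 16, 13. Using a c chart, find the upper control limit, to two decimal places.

c̄ = (17 + 20 + 13 + 19 + 23 + 17 + 12 + 17 + 21 + 16 + 24 + 20 + 16 + 13) / 14 = 248 / 14 = 17.7143
UCL = c̄ + 3√c̄ = 17.7143 + 3 × √17.7143 = 17.7143 + 3 × 4.2088 = 30.3408

30.34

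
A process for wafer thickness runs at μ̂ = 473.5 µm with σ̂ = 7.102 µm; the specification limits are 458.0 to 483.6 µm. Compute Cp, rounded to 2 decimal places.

0.60

Cp = (USL − LSL) / (6σ̂) = (483.6 − 458.0) / (6 × 7.102) = 25.6000 / 42.6120 = 0.6008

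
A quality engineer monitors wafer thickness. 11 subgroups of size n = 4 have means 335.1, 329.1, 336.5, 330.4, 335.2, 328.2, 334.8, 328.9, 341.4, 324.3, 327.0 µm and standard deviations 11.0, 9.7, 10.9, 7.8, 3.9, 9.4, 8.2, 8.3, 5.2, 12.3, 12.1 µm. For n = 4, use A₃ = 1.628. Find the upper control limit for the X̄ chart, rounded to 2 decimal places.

X̄̄ = (335.1 + 329.1 + 336.5 + 330.4 + 335.2 + 328.2 + 334.8 + 328.9 + 341.4 + 324.3 + 327.0) / 11 = 331.9000
s̄ = (11.0 + 9.7 + 10.9 + 7.8 + 3.9 + 9.4 + 8.2 + 8.3 + 5.2 + 12.3 + 12.1) / 11 = 8.9818
UCL = X̄̄ + A₃·s̄ = 331.9000 + 1.628 × 8.9818 = 346.5224

346.52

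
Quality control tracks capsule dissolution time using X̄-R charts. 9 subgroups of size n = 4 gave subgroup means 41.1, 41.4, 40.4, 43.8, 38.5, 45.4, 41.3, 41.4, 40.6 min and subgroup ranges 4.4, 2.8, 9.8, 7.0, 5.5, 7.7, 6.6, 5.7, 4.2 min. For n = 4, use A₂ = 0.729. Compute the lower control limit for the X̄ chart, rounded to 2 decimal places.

X̄̄ = (41.1 + 41.4 + 40.4 + 43.8 + 38.5 + 45.4 + 41.3 + 41.4 + 40.6) / 9 = 373.9000 / 9 = 41.5444
R̄ = (4.4 + 2.8 + 9.8 + 7.0 + 5.5 + 7.7 + 6.6 + 5.7 + 4.2) / 9 = 53.7000 / 9 = 5.9667
LCL = X̄̄ − A₂·R̄ = 41.5444 − 0.729 × 5.9667 = 37.1947

37.19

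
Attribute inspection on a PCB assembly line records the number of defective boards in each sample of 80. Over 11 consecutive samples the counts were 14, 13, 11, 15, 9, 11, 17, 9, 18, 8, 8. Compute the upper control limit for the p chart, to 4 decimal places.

0.2713

p̄ = Σdᵢ / (k·n) = 133 / (11 × 80) = 0.15114
UCL = p̄ + 3·√(p̄(1−p̄)/n) = 0.15114 + 3 × √(0.15114×0.84886/80) = 0.15114 + 3 × 0.04005 = 0.27127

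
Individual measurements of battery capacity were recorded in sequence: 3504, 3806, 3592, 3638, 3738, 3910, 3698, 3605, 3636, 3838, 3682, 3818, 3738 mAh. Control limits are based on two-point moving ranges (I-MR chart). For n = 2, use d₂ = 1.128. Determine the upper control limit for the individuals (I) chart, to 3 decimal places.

4094.448

X̄ = (3504 + 3806 + 3592 + 3638 + 3738 + 3910 + 3698 + 3605 + 3636 + 3838 + 3682 + 3818 + 3738) / 13 = 3707.9231
Moving ranges: 302, 214, 46, 100, 172, 212, 93, 31, 202, 156, 136, 80; M̄R̄ = 1744.0000 / 12 = 145.3333
UCL = X̄ + 3·M̄R̄/d₂ = 3707.9231 + 3 × 145.3333 / 1.128 = 4094.4479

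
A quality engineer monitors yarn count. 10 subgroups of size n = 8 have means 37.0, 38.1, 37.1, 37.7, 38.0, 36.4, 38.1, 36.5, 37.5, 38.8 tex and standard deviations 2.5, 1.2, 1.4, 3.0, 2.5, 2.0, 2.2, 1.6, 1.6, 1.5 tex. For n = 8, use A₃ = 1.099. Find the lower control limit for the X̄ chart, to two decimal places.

X̄̄ = (37.0 + 38.1 + 37.1 + 37.7 + 38.0 + 36.4 + 38.1 + 36.5 + 37.5 + 38.8) / 10 = 37.5200
s̄ = (2.5 + 1.2 + 1.4 + 3.0 + 2.5 + 2.0 + 2.2 + 1.6 + 1.6 + 1.5) / 10 = 1.9500
LCL = X̄̄ − A₃·s̄ = 37.5200 − 1.099 × 1.9500 = 35.3769

35.38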